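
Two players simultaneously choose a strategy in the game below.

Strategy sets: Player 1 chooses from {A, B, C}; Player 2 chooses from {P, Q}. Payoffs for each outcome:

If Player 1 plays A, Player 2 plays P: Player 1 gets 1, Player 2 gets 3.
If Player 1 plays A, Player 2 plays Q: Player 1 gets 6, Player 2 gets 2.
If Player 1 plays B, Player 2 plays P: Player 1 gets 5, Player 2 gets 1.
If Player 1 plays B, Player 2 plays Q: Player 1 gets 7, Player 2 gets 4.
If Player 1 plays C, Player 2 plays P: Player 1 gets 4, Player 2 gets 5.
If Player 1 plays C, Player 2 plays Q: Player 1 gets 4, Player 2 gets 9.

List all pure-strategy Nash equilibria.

(A, P): Player 1 can switch to B (1 → 5). Not NE.
(A, Q): Player 1 can switch to B (6 → 7). Not NE.
(B, P): Player 2 can switch to Q (1 → 4). Not NE.
(B, Q): Player 1 gets 7, best alternative 6; Player 2 gets 4, best alternative 1. No profitable deviation — NE.
(C, P): Player 1 can switch to B (4 → 5). Not NE.
(C, Q): Player 1 can switch to A (4 → 6). Not NE.

(B, Q)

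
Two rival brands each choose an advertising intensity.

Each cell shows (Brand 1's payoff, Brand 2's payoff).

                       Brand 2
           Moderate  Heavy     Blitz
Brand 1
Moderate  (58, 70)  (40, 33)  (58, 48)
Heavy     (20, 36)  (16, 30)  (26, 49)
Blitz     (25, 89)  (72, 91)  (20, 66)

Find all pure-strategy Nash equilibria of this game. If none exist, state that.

Brand 1 against Moderate: payoffs 58, 20, 25 → best response Moderate.
Brand 1 against Heavy: payoffs 40, 16, 72 → best response Blitz.
Brand 1 against Blitz: payoffs 58, 26, 20 → best response Moderate.
Brand 2 against Moderate: payoffs 70, 33, 48 → best response Moderate.
Brand 2 against Heavy: payoffs 36, 30, 49 → best response Blitz.
Brand 2 against Blitz: payoffs 89, 91, 66 → best response Heavy.
Mutual best responses: (Moderate, Moderate); (Blitz, Heavy).

Pure-strategy Nash equilibria: (Moderate, Moderate) and (Blitz, Heavy)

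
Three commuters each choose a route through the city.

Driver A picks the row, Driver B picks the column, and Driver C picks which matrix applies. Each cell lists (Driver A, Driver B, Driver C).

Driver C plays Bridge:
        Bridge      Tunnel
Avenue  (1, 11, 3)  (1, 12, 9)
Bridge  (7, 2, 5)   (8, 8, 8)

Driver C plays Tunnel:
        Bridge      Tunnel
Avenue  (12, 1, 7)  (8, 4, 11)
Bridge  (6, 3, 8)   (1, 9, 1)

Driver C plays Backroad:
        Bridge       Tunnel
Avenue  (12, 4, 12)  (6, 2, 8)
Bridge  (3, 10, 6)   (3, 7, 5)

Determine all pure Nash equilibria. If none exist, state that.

(Avenue, Bridge, Backroad), (Avenue, Tunnel, Tunnel), (Bridge, Tunnel, Bridge)

For each player, find the best response to each opponent profile; mutual best responses are the pure NE.
Driver A against (Bridge, Bridge): payoffs 1, 7 → best response Bridge.
Driver A against (Bridge, Tunnel): payoffs 12, 6 → best response Avenue.
Driver A against (Bridge, Backroad): payoffs 12, 3 → best response Avenue.
Driver A against (Tunnel, Bridge): payoffs 1, 8 → best response Bridge.
Driver A against (Tunnel, Tunnel): payoffs 8, 1 → best response Avenue.
Driver A against (Tunnel, Backroad): payoffs 6, 3 → best response Avenue.
Driver B against (Avenue, Bridge): payoffs 11, 12 → best response Tunnel.
Driver B against (Avenue, Tunnel): payoffs 1, 4 → best response Tunnel.
Driver B against (Avenue, Backroad): payoffs 4, 2 → best response Bridge.
Driver B against (Bridge, Bridge): payoffs 2, 8 → best response Tunnel.
Driver B against (Bridge, Tunnel): payoffs 3, 9 → best response Tunnel.
Driver B against (Bridge, Backroad): payoffs 10, 7 → best response Bridge.
Driver C against (Avenue, Bridge): payoffs 3, 7, 12 → best response Backroad.
Driver C against (Avenue, Tunnel): payoffs 9, 11, 8 → best response Tunnel.
Driver C against (Bridge, Bridge): payoffs 5, 8, 6 → best response Tunnel.
Driver C against (Bridge, Tunnel): payoffs 8, 1, 5 → best response Bridge.
Mutual best responses: (Avenue, Bridge, Backroad); (Avenue, Tunnel, Tunnel); (Bridge, Tunnel, Bridge).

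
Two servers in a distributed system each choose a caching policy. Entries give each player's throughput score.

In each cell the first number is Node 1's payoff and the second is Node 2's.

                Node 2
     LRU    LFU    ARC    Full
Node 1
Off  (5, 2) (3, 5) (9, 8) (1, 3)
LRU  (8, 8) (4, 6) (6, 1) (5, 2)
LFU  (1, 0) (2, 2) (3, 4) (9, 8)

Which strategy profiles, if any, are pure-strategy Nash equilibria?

For each player, find the best response to each opponent profile; mutual best responses are the pure NE.
Node 1 against LRU: payoffs 5, 8, 1 → best response LRU.
Node 1 against LFU: payoffs 3, 4, 2 → best response LRU.
Node 1 against ARC: payoffs 9, 6, 3 → best response Off.
Node 1 against Full: payoffs 1, 5, 9 → best response LFU.
Node 2 against Off: payoffs 2, 5, 8, 3 → best response ARC.
Node 2 against LRU: payoffs 8, 6, 1, 2 → best response LRU.
Node 2 against LFU: payoffs 0, 2, 4, 8 → best response Full.
Mutual best responses: (Off, ARC); (LRU, LRU); (LFU, Full).

The pure Nash equilibria are (Off, ARC), (LRU, LRU), (LFU, Full).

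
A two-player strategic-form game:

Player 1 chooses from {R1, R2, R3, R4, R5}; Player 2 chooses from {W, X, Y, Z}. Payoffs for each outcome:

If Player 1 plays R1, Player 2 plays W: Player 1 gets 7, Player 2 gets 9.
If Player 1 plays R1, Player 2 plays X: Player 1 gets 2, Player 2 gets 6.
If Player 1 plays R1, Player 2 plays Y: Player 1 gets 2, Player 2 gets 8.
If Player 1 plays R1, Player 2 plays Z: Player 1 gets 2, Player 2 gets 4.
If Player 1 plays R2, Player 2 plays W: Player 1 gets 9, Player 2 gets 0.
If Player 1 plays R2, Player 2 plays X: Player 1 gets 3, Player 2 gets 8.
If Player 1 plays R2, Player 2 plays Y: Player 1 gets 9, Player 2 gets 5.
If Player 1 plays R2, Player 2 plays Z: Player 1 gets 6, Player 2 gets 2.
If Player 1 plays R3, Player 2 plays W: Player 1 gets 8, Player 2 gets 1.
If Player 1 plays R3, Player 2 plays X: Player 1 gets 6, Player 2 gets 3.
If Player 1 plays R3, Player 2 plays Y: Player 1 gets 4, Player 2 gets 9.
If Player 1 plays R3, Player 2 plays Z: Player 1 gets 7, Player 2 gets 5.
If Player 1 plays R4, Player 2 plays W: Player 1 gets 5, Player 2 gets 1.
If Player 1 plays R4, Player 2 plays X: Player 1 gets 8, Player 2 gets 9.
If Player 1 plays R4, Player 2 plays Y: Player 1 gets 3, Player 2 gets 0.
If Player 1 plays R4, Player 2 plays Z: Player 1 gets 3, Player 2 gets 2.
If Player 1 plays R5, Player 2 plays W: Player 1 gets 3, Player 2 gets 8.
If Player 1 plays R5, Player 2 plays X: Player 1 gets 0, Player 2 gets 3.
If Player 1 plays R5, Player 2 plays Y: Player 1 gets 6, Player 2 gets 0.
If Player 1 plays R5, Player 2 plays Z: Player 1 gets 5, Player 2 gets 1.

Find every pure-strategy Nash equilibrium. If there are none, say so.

(R4, X)

Player 1 against W: payoffs 7, 9, 8, 5, 3 → best response R2.
Player 1 against X: payoffs 2, 3, 6, 8, 0 → best response R4.
Player 1 against Y: payoffs 2, 9, 4, 3, 6 → best response R2.
Player 1 against Z: payoffs 2, 6, 7, 3, 5 → best response R3.
Player 2 against R1: payoffs 9, 6, 8, 4 → best response W.
Player 2 against R2: payoffs 0, 8, 5, 2 → best response X.
Player 2 against R3: payoffs 1, 3, 9, 5 → best response Y.
Player 2 against R4: payoffs 1, 9, 0, 2 → best response X.
Player 2 against R5: payoffs 8, 3, 0, 1 → best response W.
Mutual best responses: (R4, X).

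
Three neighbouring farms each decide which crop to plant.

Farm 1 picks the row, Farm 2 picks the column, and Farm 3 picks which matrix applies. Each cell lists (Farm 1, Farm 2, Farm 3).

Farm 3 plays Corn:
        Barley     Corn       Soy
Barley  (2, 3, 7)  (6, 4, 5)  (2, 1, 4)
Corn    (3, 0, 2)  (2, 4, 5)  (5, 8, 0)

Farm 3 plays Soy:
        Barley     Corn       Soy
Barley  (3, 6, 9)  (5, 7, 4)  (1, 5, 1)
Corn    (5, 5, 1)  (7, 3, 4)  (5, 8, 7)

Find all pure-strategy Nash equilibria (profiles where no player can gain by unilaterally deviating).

(Barley, Barley, Corn): Farm 1 can switch to Corn (2 → 3). Not NE.
(Barley, Barley, Soy): Farm 1 can switch to Corn (3 → 5). Not NE.
(Barley, Corn, Corn): Farm 1 gets 6, best alternative 2; Farm 2 gets 4, best alternative 3; Farm 3 gets 5, best alternative 4. No profitable deviation — NE.
(Barley, Corn, Soy): Farm 1 can switch to Corn (5 → 7). Not NE.
(Barley, Soy, Corn): Farm 1 can switch to Corn (2 → 5). Not NE.
(Barley, Soy, Soy): Farm 1 can switch to Corn (1 → 5). Not NE.
(Corn, Barley, Corn): Farm 2 can switch to Corn (0 → 4). Not NE.
(Corn, Barley, Soy): Farm 2 can switch to Soy (5 → 8). Not NE.
(Corn, Corn, Corn): Farm 1 can switch to Barley (2 → 6). Not NE.
(Corn, Soy, Soy): Farm 1 gets 5, best alternative 1; Farm 2 gets 8, best alternative 5; Farm 3 gets 7, best alternative 0. No profitable deviation — NE.
(The remaining 2 profiles each have a profitable deviation by the same check.)

(Barley, Corn, Corn), (Corn, Soy, Soy)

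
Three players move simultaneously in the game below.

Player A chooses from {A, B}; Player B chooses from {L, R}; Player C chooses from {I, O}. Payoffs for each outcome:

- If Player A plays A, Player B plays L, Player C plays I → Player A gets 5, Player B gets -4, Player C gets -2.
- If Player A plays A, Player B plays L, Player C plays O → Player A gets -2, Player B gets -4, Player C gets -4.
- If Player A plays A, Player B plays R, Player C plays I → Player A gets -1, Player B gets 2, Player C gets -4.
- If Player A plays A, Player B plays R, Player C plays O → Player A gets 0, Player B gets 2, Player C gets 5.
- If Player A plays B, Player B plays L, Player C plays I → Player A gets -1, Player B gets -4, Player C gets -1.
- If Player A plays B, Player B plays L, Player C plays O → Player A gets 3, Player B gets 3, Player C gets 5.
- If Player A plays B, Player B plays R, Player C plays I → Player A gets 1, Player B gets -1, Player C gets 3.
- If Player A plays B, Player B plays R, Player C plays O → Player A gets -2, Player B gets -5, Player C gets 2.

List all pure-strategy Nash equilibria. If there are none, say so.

(A, L, I): Player B can switch to R (-4 → 2). Not NE.
(A, L, O): Player A can switch to B (-2 → 3). Not NE.
(A, R, I): Player A can switch to B (-1 → 1). Not NE.
(A, R, O): Player A gets 0, best alternative -2; Player B gets 2, best alternative -4; Player C gets 5, best alternative -4. No profitable deviation — NE.
(B, L, I): Player A can switch to A (-1 → 5). Not NE.
(B, L, O): Player A gets 3, best alternative -2; Player B gets 3, best alternative -5; Player C gets 5, best alternative -1. No profitable deviation — NE.
(B, R, I): Player A gets 1, best alternative -1; Player B gets -1, best alternative -4; Player C gets 3, best alternative 2. No profitable deviation — NE.
(B, R, O): Player A can switch to A (-2 → 0). Not NE.

Pure-strategy Nash equilibria: (A, R, O) and (B, L, O) and (B, R, I)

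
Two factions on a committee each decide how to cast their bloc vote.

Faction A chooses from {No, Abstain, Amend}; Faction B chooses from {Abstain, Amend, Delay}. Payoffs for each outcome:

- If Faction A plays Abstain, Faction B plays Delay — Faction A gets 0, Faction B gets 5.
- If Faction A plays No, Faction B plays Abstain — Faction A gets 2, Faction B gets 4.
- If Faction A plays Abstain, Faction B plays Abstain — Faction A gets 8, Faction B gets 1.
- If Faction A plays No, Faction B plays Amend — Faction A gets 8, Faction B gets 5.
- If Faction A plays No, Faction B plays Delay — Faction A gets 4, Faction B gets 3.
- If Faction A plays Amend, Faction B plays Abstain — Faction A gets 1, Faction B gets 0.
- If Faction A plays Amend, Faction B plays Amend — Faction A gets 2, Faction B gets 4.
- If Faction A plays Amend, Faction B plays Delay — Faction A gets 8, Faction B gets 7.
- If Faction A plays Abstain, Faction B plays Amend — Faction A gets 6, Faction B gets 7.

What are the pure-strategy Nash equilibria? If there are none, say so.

The pure Nash equilibria are (No, Amend); (Amend, Delay).

Check each profile: it is a Nash equilibrium iff no player can strictly gain by switching unilaterally.
(No, Abstain): Faction A can switch to Abstain (2 → 8). Not NE.
(No, Amend): Faction A gets 8, best alternative 6; Faction B gets 5, best alternative 4. No profitable deviation — NE.
(No, Delay): Faction A can switch to Amend (4 → 8). Not NE.
(Abstain, Abstain): Faction B can switch to Amend (1 → 7). Not NE.
(Abstain, Amend): Faction A can switch to No (6 → 8). Not NE.
(Abstain, Delay): Faction A can switch to No (0 → 4). Not NE.
(Amend, Abstain): Faction A can switch to No (1 → 2). Not NE.
(Amend, Amend): Faction A can switch to No (2 → 8). Not NE.
(Amend, Delay): Faction A gets 8, best alternative 4; Faction B gets 7, best alternative 4. No profitable deviation — NE.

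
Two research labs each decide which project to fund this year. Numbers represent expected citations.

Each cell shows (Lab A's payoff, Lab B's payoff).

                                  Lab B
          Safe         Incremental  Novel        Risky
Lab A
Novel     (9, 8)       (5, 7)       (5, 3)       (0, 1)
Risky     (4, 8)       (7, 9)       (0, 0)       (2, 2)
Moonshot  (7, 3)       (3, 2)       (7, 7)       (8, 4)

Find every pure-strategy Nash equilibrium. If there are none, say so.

(Novel, Safe); (Risky, Incremental); (Moonshot, Novel)

Lab A against Safe: payoffs 9, 4, 7 → best response Novel.
Lab A against Incremental: payoffs 5, 7, 3 → best response Risky.
Lab A against Novel: payoffs 5, 0, 7 → best response Moonshot.
Lab A against Risky: payoffs 0, 2, 8 → best response Moonshot.
Lab B against Novel: payoffs 8, 7, 3, 1 → best response Safe.
Lab B against Risky: payoffs 8, 9, 0, 2 → best response Incremental.
Lab B against Moonshot: payoffs 3, 2, 7, 4 → best response Novel.
Mutual best responses: (Novel, Safe); (Risky, Incremental); (Moonshot, Novel).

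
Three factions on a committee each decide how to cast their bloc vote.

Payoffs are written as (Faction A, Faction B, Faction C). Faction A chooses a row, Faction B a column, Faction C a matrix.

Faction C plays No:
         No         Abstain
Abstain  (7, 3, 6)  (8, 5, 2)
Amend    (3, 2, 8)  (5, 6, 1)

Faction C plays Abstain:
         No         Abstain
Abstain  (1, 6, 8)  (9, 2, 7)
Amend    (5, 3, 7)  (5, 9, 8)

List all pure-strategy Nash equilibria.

none

For each player, find the best response to each opponent profile; mutual best responses are the pure NE.
Faction A against (No, No): payoffs 7, 3 → best response Abstain.
Faction A against (No, Abstain): payoffs 1, 5 → best response Amend.
Faction A against (Abstain, No): payoffs 8, 5 → best response Abstain.
Faction A against (Abstain, Abstain): payoffs 9, 5 → best response Abstain.
Faction B against (Abstain, No): payoffs 3, 5 → best response Abstain.
Faction B against (Abstain, Abstain): payoffs 6, 2 → best response No.
Faction B against (Amend, No): payoffs 2, 6 → best response Abstain.
Faction B against (Amend, Abstain): payoffs 3, 9 → best response Abstain.
Faction C against (Abstain, No): payoffs 6, 8 → best response Abstain.
Faction C against (Abstain, Abstain): payoffs 2, 7 → best response Abstain.
Faction C against (Amend, No): payoffs 8, 7 → best response No.
Faction C against (Amend, Abstain): payoffs 1, 8 → best response Abstain.
No profile is a mutual best response for all players.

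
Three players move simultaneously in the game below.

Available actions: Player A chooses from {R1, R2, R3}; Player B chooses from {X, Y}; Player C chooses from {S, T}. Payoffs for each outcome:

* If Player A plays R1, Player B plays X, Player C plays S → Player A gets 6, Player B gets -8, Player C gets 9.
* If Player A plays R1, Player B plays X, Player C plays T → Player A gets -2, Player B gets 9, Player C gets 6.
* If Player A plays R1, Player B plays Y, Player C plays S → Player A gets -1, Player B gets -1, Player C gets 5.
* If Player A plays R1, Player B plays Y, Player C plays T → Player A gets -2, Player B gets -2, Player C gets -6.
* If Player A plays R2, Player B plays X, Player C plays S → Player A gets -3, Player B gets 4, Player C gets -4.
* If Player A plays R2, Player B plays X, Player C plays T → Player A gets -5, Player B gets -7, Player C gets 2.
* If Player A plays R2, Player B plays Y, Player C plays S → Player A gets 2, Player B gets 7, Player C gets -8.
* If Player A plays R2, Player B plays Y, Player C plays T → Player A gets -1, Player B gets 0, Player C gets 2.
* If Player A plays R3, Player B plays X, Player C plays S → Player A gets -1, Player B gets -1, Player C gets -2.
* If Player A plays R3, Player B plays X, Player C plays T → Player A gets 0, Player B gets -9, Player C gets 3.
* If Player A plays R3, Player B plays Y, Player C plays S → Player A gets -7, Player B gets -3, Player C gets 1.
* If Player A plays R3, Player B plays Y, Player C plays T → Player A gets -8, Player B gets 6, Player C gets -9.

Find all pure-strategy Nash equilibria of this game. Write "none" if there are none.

Pure NE: (R2, Y, T)

Mark each player's best response to every combination of opponents' strategies; a profile where every player is best-responding is a pure Nash equilibrium.
Player A against (X, S): payoffs 6, -3, -1 → best response R1.
Player A against (X, T): payoffs -2, -5, 0 → best response R3.
Player A against (Y, S): payoffs -1, 2, -7 → best response R2.
Player A against (Y, T): payoffs -2, -1, -8 → best response R2.
Player B against (R1, S): payoffs -8, -1 → best response Y.
Player B against (R1, T): payoffs 9, -2 → best response X.
Player B against (R2, S): payoffs 4, 7 → best response Y.
Player B against (R2, T): payoffs -7, 0 → best response Y.
Player B against (R3, S): payoffs -1, -3 → best response X.
Player B against (R3, T): payoffs -9, 6 → best response Y.
Player C against (R1, X): payoffs 9, 6 → best response S.
Player C against (R1, Y): payoffs 5, -6 → best response S.
Player C against (R2, X): payoffs -4, 2 → best response T.
Player C against (R2, Y): payoffs -8, 2 → best response T.
Player C against (R3, X): payoffs -2, 3 → best response T.
Player C against (R3, Y): payoffs 1, -9 → best response S.
Mutual best responses: (R2, Y, T).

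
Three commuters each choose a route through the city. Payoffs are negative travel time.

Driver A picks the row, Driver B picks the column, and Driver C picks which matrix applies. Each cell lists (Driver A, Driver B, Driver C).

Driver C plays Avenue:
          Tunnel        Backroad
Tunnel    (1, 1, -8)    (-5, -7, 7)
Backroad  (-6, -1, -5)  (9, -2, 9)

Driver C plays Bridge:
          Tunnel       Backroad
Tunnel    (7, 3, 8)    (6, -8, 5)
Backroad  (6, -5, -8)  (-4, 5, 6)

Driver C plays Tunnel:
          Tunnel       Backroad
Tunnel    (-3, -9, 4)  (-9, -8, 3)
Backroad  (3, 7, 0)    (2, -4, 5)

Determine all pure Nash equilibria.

(Tunnel, Tunnel, Bridge), (Backroad, Tunnel, Tunnel)

(Tunnel, Tunnel, Avenue): Driver C can switch to Bridge (-8 → 8). Not NE.
(Tunnel, Tunnel, Bridge): Driver A gets 7, best alternative 6; Driver B gets 3, best alternative -8; Driver C gets 8, best alternative 4. No profitable deviation — NE.
(Tunnel, Tunnel, Tunnel): Driver A can switch to Backroad (-3 → 3). Not NE.
(Tunnel, Backroad, Avenue): Driver A can switch to Backroad (-5 → 9). Not NE.
(Tunnel, Backroad, Bridge): Driver B can switch to Tunnel (-8 → 3). Not NE.
(Tunnel, Backroad, Tunnel): Driver A can switch to Backroad (-9 → 2). Not NE.
(Backroad, Tunnel, Avenue): Driver A can switch to Tunnel (-6 → 1). Not NE.
(Backroad, Tunnel, Tunnel): Driver A gets 3, best alternative -3; Driver B gets 7, best alternative -4; Driver C gets 0, best alternative -5. No profitable deviation — NE.
(The remaining 4 profiles each have a profitable deviation by the same check.)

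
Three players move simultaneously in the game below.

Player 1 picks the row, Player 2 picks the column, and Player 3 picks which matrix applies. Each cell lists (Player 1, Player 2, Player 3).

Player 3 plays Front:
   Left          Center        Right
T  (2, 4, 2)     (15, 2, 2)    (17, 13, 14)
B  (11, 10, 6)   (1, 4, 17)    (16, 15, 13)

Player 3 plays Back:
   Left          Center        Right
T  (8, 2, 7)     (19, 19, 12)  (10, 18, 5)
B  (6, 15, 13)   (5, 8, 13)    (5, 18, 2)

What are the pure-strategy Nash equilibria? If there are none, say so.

(T, Left, Front): Player 1 can switch to B (2 → 11). Not NE.
(T, Left, Back): Player 2 can switch to Center (2 → 19). Not NE.
(T, Center, Front): Player 2 can switch to Left (2 → 4). Not NE.
(T, Center, Back): Player 1 gets 19, best alternative 5; Player 2 gets 19, best alternative 18; Player 3 gets 12, best alternative 2. No profitable deviation — NE.
(T, Right, Front): Player 1 gets 17, best alternative 16; Player 2 gets 13, best alternative 4; Player 3 gets 14, best alternative 5. No profitable deviation — NE.
(T, Right, Back): Player 2 can switch to Center (18 → 19). Not NE.
(B, Left, Front): Player 2 can switch to Right (10 → 15). Not NE.
(B, Left, Back): Player 1 can switch to T (6 → 8). Not NE.
(B, Center, Front): Player 1 can switch to T (1 → 15). Not NE.
(B, Center, Back): Player 1 can switch to T (5 → 19). Not NE.
(B, Right, Front): Player 1 can switch to T (16 → 17). Not NE.
(B, Right, Back): Player 1 can switch to T (5 → 10). Not NE.

Pure-strategy Nash equilibria: (T, Center, Back), (T, Right, Front)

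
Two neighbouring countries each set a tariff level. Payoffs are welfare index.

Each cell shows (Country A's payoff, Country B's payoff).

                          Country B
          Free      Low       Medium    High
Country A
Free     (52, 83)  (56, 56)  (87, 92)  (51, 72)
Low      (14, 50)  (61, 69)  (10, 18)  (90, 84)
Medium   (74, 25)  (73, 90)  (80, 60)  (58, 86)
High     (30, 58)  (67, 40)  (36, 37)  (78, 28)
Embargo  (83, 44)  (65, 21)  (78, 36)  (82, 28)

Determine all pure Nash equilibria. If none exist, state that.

Pure-strategy Nash equilibria: (Free, Medium); (Low, High); (Medium, Low); (Embargo, Free)

Country A against Free: payoffs 52, 14, 74, 30, 83 → best response Embargo.
Country A against Low: payoffs 56, 61, 73, 67, 65 → best response Medium.
Country A against Medium: payoffs 87, 10, 80, 36, 78 → best response Free.
Country A against High: payoffs 51, 90, 58, 78, 82 → best response Low.
Country B against Free: payoffs 83, 56, 92, 72 → best response Medium.
Country B against Low: payoffs 50, 69, 18, 84 → best response High.
Country B against Medium: payoffs 25, 90, 60, 86 → best response Low.
Country B against High: payoffs 58, 40, 37, 28 → best response Free.
Country B against Embargo: payoffs 44, 21, 36, 28 → best response Free.
Mutual best responses: (Free, Medium); (Low, High); (Medium, Low); (Embargo, Free).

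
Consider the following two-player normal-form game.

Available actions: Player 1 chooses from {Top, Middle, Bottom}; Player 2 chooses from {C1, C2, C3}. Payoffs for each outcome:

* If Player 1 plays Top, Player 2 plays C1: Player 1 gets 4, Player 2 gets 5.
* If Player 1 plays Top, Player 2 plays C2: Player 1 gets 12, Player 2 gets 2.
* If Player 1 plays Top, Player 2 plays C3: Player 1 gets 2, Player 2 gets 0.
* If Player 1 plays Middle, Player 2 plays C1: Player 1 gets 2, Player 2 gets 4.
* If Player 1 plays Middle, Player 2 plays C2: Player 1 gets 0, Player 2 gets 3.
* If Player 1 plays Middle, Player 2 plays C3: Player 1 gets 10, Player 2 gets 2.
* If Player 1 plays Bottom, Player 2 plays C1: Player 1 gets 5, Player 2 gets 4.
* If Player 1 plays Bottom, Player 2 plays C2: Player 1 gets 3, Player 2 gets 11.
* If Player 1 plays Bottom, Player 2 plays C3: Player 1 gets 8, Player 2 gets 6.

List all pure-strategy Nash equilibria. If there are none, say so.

(Top, C1): Player 1 can switch to Bottom (4 → 5). Not NE.
(Top, C2): Player 2 can switch to C1 (2 → 5). Not NE.
(Top, C3): Player 1 can switch to Middle (2 → 10). Not NE.
(Middle, C1): Player 1 can switch to Top (2 → 4). Not NE.
(Middle, C2): Player 1 can switch to Top (0 → 12). Not NE.
(Middle, C3): Player 2 can switch to C1 (2 → 4). Not NE.
(The remaining 3 profiles each have a profitable deviation by the same check.)

This game has no pure Nash equilibrium.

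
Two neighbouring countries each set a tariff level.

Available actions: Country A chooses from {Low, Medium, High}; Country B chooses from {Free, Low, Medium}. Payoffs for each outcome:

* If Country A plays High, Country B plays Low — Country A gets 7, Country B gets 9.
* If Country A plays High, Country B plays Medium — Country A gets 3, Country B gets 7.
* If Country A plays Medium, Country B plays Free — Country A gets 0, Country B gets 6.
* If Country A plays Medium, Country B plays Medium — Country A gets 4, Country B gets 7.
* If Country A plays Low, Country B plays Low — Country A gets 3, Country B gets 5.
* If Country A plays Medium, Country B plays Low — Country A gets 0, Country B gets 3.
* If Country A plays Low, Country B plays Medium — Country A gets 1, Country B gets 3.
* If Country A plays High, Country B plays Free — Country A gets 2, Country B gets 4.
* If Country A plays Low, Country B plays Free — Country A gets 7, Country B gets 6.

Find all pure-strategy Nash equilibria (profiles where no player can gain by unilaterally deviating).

Country A against Free: payoffs 7, 0, 2 → best response Low.
Country A against Low: payoffs 3, 0, 7 → best response High.
Country A against Medium: payoffs 1, 4, 3 → best response Medium.
Country B against Low: payoffs 6, 5, 3 → best response Free.
Country B against Medium: payoffs 6, 3, 7 → best response Medium.
Country B against High: payoffs 4, 9, 7 → best response Low.
Mutual best responses: (Low, Free); (Medium, Medium); (High, Low).

Pure-strategy Nash equilibria: (Low, Free) and (Medium, Medium) and (High, Low)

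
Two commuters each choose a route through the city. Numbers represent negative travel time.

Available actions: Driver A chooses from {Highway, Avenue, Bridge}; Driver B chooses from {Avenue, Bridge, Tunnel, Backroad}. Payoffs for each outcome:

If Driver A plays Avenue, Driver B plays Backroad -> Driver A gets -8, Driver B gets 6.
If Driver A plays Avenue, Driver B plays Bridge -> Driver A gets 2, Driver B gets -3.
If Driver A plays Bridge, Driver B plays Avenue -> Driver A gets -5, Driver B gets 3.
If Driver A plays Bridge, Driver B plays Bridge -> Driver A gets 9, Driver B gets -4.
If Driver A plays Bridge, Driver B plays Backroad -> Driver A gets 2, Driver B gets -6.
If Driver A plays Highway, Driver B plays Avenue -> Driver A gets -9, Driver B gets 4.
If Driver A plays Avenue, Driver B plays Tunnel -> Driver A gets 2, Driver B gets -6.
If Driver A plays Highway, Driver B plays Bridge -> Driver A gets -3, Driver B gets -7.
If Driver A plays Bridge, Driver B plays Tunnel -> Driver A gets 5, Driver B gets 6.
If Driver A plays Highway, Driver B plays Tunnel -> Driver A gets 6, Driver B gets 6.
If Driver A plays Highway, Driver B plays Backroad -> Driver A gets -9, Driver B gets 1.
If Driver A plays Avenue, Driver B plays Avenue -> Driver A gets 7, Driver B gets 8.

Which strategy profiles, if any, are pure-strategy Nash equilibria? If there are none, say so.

The pure Nash equilibria are (Highway, Tunnel), (Avenue, Avenue).

Driver A against Avenue: payoffs -9, 7, -5 → best response Avenue.
Driver A against Bridge: payoffs -3, 2, 9 → best response Bridge.
Driver A against Tunnel: payoffs 6, 2, 5 → best response Highway.
Driver A against Backroad: payoffs -9, -8, 2 → best response Bridge.
Driver B against Highway: payoffs 4, -7, 6, 1 → best response Tunnel.
Driver B against Avenue: payoffs 8, -3, -6, 6 → best response Avenue.
Driver B against Bridge: payoffs 3, -4, 6, -6 → best response Tunnel.
Mutual best responses: (Highway, Tunnel); (Avenue, Avenue).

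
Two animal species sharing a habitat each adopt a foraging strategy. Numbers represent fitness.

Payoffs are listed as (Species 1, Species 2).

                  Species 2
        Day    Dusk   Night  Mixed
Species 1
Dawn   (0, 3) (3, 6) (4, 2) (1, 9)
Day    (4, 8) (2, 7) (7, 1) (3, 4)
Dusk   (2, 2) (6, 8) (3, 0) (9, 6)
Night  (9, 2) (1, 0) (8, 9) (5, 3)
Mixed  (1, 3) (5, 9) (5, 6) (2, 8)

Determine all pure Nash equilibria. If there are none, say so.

For each player, find the best response to each opponent profile; mutual best responses are the pure NE.
Species 1 against Day: payoffs 0, 4, 2, 9, 1 → best response Night.
Species 1 against Dusk: payoffs 3, 2, 6, 1, 5 → best response Dusk.
Species 1 against Night: payoffs 4, 7, 3, 8, 5 → best response Night.
Species 1 against Mixed: payoffs 1, 3, 9, 5, 2 → best response Dusk.
Species 2 against Dawn: payoffs 3, 6, 2, 9 → best response Mixed.
Species 2 against Day: payoffs 8, 7, 1, 4 → best response Day.
Species 2 against Dusk: payoffs 2, 8, 0, 6 → best response Dusk.
Species 2 against Night: payoffs 2, 0, 9, 3 → best response Night.
Species 2 against Mixed: payoffs 3, 9, 6, 8 → best response Dusk.
Mutual best responses: (Dusk, Dusk); (Night, Night).

The pure Nash equilibria are (Dusk, Dusk) and (Night, Night).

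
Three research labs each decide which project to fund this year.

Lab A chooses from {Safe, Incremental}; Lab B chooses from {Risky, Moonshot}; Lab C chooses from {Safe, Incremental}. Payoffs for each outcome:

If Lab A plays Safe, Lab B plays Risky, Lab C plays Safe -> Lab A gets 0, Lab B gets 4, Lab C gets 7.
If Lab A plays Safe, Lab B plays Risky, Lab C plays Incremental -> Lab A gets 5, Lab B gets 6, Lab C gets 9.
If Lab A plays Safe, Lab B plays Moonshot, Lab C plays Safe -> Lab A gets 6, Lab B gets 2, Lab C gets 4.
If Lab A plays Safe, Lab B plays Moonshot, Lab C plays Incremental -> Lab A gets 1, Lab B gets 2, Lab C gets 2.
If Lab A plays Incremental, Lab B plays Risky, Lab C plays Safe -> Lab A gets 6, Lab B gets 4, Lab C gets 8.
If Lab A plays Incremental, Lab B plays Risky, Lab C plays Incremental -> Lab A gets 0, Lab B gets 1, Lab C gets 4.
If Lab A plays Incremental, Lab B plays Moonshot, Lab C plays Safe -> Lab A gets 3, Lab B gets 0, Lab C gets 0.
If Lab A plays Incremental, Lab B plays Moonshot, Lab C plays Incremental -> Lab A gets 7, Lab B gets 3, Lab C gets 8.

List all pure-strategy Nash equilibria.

For each strategy profile, look for a profitable unilateral deviation.
(Safe, Risky, Safe): Lab A can switch to Incremental (0 → 6). Not NE.
(Safe, Risky, Incremental): Lab A gets 5, best alternative 0; Lab B gets 6, best alternative 2; Lab C gets 9, best alternative 7. No profitable deviation — NE.
(Safe, Moonshot, Safe): Lab B can switch to Risky (2 → 4). Not NE.
(Safe, Moonshot, Incremental): Lab A can switch to Incremental (1 → 7). Not NE.
(Incremental, Risky, Safe): Lab A gets 6, best alternative 0; Lab B gets 4, best alternative 0; Lab C gets 8, best alternative 4. No profitable deviation — NE.
(Incremental, Risky, Incremental): Lab A can switch to Safe (0 → 5). Not NE.
(Incremental, Moonshot, Safe): Lab A can switch to Safe (3 → 6). Not NE.
(Incremental, Moonshot, Incremental): Lab A gets 7, best alternative 1; Lab B gets 3, best alternative 1; Lab C gets 8, best alternative 0. No profitable deviation — NE.

Pure-strategy Nash equilibria: (Safe, Risky, Incremental); (Incremental, Risky, Safe); (Incremental, Moonshot, Incremental)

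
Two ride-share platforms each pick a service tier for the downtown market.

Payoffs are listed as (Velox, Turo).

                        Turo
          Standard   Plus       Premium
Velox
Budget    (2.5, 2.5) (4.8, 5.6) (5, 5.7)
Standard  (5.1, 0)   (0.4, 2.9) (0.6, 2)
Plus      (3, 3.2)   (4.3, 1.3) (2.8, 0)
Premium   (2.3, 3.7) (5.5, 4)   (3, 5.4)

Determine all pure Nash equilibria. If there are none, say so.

Check each profile: it is a Nash equilibrium iff no player can strictly gain by switching unilaterally.
(Budget, Standard): Velox can switch to Standard (2.5 → 5.1). Not NE.
(Budget, Plus): Velox can switch to Premium (4.8 → 5.5). Not NE.
(Budget, Premium): Velox gets 5, best alternative 3; Turo gets 5.7, best alternative 5.6. No profitable deviation — NE.
(Standard, Standard): Turo can switch to Plus (0 → 2.9). Not NE.
(Standard, Plus): Velox can switch to Budget (0.4 → 4.8). Not NE.
(Standard, Premium): Velox can switch to Budget (0.6 → 5). Not NE.
(Plus, Standard): Velox can switch to Standard (3 → 5.1). Not NE.
(Plus, Plus): Velox can switch to Budget (4.3 → 4.8). Not NE.
(Plus, Premium): Velox can switch to Budget (2.8 → 5). Not NE.
(The remaining 3 profiles each have a profitable deviation by the same check.)

The unique pure-strategy Nash equilibrium is (Budget, Premium).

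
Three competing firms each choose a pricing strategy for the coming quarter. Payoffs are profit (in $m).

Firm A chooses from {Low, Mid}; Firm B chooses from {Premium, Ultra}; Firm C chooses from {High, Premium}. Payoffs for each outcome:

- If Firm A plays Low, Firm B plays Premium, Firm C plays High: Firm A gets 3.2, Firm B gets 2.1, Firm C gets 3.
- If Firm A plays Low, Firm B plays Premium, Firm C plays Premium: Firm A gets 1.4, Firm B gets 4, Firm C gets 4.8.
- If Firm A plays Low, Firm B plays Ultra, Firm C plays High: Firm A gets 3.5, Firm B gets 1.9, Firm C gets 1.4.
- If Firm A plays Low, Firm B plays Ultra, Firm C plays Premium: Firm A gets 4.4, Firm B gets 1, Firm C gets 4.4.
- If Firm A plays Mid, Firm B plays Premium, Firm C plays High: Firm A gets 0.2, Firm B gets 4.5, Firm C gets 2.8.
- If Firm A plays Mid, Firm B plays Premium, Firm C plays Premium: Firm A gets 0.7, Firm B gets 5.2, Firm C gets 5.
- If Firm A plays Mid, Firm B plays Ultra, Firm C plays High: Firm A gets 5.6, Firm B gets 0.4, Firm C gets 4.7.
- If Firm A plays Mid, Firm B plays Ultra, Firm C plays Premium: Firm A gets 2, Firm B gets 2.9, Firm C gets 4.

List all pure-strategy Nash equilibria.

Pure NE: (Low, Premium, Premium)

Firm A against (Premium, High): payoffs 3.2, 0.2 → best response Low.
Firm A against (Premium, Premium): payoffs 1.4, 0.7 → best response Low.
Firm A against (Ultra, High): payoffs 3.5, 5.6 → best response Mid.
Firm A against (Ultra, Premium): payoffs 4.4, 2 → best response Low.
Firm B against (Low, High): payoffs 2.1, 1.9 → best response Premium.
Firm B against (Low, Premium): payoffs 4, 1 → best response Premium.
Firm B against (Mid, High): payoffs 4.5, 0.4 → best response Premium.
Firm B against (Mid, Premium): payoffs 5.2, 2.9 → best response Premium.
Firm C against (Low, Premium): payoffs 3, 4.8 → best response Premium.
Firm C against (Low, Ultra): payoffs 1.4, 4.4 → best response Premium.
Firm C against (Mid, Premium): payoffs 2.8, 5 → best response Premium.
Firm C against (Mid, Ultra): payoffs 4.7, 4 → best response High.
Mutual best responses: (Low, Premium, Premium).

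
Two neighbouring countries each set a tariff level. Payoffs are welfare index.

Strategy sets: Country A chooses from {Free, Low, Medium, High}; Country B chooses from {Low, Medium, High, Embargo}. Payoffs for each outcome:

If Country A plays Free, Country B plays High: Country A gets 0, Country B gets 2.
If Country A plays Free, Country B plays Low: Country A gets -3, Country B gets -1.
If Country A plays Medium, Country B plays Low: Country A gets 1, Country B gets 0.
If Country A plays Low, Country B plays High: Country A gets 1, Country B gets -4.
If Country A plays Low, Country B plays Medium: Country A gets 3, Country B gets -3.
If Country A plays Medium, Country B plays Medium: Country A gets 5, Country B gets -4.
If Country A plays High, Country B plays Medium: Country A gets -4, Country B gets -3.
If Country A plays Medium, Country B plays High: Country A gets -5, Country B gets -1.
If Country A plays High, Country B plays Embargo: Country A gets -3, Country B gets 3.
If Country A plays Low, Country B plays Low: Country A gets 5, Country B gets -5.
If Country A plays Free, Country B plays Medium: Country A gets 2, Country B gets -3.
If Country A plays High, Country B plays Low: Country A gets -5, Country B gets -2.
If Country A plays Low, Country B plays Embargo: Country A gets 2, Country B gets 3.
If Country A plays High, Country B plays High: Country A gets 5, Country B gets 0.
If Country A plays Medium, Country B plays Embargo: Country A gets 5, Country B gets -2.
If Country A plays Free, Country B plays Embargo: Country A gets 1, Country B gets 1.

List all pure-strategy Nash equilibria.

Mark each player's best response to every combination of opponents' strategies; a profile where every player is best-responding is a pure Nash equilibrium.
Country A against Low: payoffs -3, 5, 1, -5 → best response Low.
Country A against Medium: payoffs 2, 3, 5, -4 → best response Medium.
Country A against High: payoffs 0, 1, -5, 5 → best response High.
Country A against Embargo: payoffs 1, 2, 5, -3 → best response Medium.
Country B against Free: payoffs -1, -3, 2, 1 → best response High.
Country B against Low: payoffs -5, -3, -4, 3 → best response Embargo.
Country B against Medium: payoffs 0, -4, -1, -2 → best response Low.
Country B against High: payoffs -2, -3, 0, 3 → best response Embargo.
No profile is a mutual best response for all players.

No pure-strategy Nash equilibrium.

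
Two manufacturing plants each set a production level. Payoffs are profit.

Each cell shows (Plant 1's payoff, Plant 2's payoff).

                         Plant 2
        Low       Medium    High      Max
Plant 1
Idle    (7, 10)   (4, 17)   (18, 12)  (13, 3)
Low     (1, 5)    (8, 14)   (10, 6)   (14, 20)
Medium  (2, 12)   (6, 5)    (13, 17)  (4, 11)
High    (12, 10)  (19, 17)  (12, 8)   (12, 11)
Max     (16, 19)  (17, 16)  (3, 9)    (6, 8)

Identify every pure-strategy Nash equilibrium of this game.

(Idle, Low): Plant 1 can switch to High (7 → 12). Not NE.
(Idle, Medium): Plant 1 can switch to Low (4 → 8). Not NE.
(Idle, High): Plant 2 can switch to Medium (12 → 17). Not NE.
(Idle, Max): Plant 1 can switch to Low (13 → 14). Not NE.
(Low, Low): Plant 1 can switch to Idle (1 → 7). Not NE.
(Low, Medium): Plant 1 can switch to High (8 → 19). Not NE.
(Low, High): Plant 1 can switch to Idle (10 → 18). Not NE.
(Low, Max): Plant 1 gets 14, best alternative 13; Plant 2 gets 20, best alternative 14. No profitable deviation — NE.
(Medium, Low): Plant 1 can switch to Idle (2 → 7). Not NE.
(Medium, Medium): Plant 1 can switch to Low (6 → 8). Not NE.
(Medium, High): Plant 1 can switch to Idle (13 → 18). Not NE.
(High, Medium): Plant 1 gets 19, best alternative 17; Plant 2 gets 17, best alternative 11. No profitable deviation — NE.
(Max, Low): Plant 1 gets 16, best alternative 12; Plant 2 gets 19, best alternative 16. No profitable deviation — NE.
(The remaining 7 profiles each have a profitable deviation by the same check.)

(Low, Max) and (High, Medium) and (Max, Low)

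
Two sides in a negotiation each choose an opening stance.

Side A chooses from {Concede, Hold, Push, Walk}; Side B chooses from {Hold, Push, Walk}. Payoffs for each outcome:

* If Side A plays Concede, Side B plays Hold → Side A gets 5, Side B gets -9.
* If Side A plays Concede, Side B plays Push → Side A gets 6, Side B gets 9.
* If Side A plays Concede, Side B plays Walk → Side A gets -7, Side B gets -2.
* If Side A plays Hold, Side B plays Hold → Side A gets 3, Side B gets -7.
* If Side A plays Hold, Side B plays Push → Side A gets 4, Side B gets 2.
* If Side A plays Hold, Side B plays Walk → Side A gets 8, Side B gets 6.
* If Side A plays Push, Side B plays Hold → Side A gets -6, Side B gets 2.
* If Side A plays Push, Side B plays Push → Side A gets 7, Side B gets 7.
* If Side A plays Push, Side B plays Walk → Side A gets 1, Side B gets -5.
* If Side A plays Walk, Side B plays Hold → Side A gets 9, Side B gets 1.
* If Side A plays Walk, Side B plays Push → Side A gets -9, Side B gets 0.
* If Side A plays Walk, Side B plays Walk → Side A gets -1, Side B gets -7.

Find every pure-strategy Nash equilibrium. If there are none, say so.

Side A against Hold: payoffs 5, 3, -6, 9 → best response Walk.
Side A against Push: payoffs 6, 4, 7, -9 → best response Push.
Side A against Walk: payoffs -7, 8, 1, -1 → best response Hold.
Side B against Concede: payoffs -9, 9, -2 → best response Push.
Side B against Hold: payoffs -7, 2, 6 → best response Walk.
Side B against Push: payoffs 2, 7, -5 → best response Push.
Side B against Walk: payoffs 1, 0, -7 → best response Hold.
Mutual best responses: (Hold, Walk); (Push, Push); (Walk, Hold).

(Hold, Walk); (Push, Push); (Walk, Hold)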